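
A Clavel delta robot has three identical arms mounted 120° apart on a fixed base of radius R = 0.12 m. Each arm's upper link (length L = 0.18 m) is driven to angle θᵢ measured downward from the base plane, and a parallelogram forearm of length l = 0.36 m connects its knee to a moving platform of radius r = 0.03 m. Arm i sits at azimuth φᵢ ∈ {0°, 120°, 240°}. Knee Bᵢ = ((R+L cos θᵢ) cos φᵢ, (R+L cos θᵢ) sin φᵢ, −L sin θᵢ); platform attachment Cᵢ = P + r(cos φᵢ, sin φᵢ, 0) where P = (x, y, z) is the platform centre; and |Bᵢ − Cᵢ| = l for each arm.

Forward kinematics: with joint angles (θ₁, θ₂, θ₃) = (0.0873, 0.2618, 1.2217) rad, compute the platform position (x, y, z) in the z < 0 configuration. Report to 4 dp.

(0.1087, 0.1479, -0.3019)

φ1=0.0°: virtual centre (0.2693, 0.0000, -0.0157), radius l
arm 2 at φ=120.0°: e+L cos θ2 = 0.2639;  O2 = (-0.1319, 0.2285, -0.0466)
O3 = (0.1516·cos240.0°, 0.1516·sin240.0°, -0.1691) = (-0.0758, -0.1313, -0.1691)
|O₂|²−|O₁|² = -0.0010;  |O₃|²−|O₁|² = -0.0212
plane₁₂: -0.8025x+0.4570y+-0.0618z = -0.0010
det = 0.5261;  x = 0.0189+-0.2974z,  y = 0.0310+-0.3871z
into |P−O₁|² = l²: 1.2383z² + 0.1563z + -0.0657 = 0;  Δ = 0.3498;  z = -0.3019 or 0.1757 → z<0 root = -0.3019
x = 0.1087, y = 0.1479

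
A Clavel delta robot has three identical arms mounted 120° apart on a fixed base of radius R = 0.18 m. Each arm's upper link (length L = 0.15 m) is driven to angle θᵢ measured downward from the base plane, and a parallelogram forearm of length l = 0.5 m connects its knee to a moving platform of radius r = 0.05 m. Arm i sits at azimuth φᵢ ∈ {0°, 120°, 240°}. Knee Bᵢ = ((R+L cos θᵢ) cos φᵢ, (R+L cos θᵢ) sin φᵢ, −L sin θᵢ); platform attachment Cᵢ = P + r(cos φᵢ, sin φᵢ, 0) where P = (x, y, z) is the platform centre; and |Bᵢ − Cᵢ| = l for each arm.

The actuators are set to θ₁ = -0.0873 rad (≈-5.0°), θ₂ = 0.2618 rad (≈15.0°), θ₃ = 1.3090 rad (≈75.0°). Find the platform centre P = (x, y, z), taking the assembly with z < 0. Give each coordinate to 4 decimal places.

(0.1579, 0.1785, -0.4379)

O1 = (0.2794·cos0.0°, 0.2794·sin0.0°, 0.0131) = (0.2794, 0.0000, 0.0131)
O2 = (0.2749·cos120.0°, 0.2749·sin120.0°, -0.0388) = (-0.1374, 0.2381, -0.0388)
arm 3 at φ=240.0°: e+L cos θ3 = 0.1688;  O3 = (-0.0844, -0.1462, -0.1449)
subtract pairs → two planes through P
[-0.8337 0.4761 -0.1038]·P = -0.0012;  [-0.7277 -0.2924 -0.3159]·P = -0.0288
Cramer: x(z) = 0.0238-0.3063z;  y(z) = 0.0392-0.3183z
sphere 1 gives Az²+Bz+C=0 with A=1.1951, B=0.1055, C=-0.1829;  B²−4AC=0.8857;  roots -0.4379, 0.3496;  negative root z = -0.4379
x = 0.1579, y = 0.1785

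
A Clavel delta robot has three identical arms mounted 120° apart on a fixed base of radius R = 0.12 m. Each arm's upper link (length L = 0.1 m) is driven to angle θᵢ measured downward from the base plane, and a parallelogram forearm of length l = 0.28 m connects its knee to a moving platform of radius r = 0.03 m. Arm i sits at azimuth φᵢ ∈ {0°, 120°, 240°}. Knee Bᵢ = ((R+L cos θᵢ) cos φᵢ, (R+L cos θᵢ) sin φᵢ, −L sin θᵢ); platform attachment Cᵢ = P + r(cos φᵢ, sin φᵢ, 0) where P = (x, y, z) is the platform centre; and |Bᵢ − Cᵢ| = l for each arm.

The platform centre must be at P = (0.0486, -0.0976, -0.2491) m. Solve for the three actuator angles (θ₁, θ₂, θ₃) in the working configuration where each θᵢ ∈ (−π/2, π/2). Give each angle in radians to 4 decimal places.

rotate P by −φ1: (0.0486, -0.0976, -0.2491)
  A=0.0414, B=-0.2491, C=(l²−L²−A²−y'²−z²)/(2L)=-0.0245
  θ1 = atan2(B,A) + arccos(C/0.2525) = 0.2617
arm 2 (φ=120.0°): x'=-0.1088, y'=0.0067
  A=0.1988, B=-0.2491, C=(l²−L²−A²−y'²−z²)/(2L)=-0.1661
  √(A²+B²)=0.3187;  θ2 = -0.8972+2.1191 ≈ 1.2219
rotate P by −φ3: (0.0602, 0.0909, -0.2491)
  A cos θ + B sin θ = C:  0.0298·cos θ + -0.2491·sin θ = -0.0140
  γ=atan2(-0.2491,0.0298)=-1.4518;  ψ=arccos(-0.0558)=1.6266;  θ3=γ+ψ≈0.1748

θ₁ = 0.2617, θ₂ = 1.2219, θ₃ = 0.1748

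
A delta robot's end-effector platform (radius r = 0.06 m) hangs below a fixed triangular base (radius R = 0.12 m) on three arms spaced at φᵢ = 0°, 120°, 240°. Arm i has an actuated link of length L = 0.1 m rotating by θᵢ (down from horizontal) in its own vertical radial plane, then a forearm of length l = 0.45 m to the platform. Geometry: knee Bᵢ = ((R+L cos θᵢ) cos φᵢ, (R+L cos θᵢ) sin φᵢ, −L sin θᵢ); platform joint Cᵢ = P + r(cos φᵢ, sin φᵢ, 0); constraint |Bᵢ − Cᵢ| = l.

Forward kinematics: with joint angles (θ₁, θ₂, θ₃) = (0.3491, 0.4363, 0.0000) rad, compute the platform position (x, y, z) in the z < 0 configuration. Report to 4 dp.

(-0.0240, -0.0710, -0.4414)

O1 = (0.1540·cos0.0°, 0.1540·sin0.0°, -0.0342) = (0.1540, 0.0000, -0.0342)
φ2=120.0°: virtual centre (-0.0753, 0.1305, -0.0423), radius l
φ3=240.0°: virtual centre (-0.0800, -0.1386, 0.0000), radius l
|O₂|²−|O₁|² = -0.0004;  |O₃|²−|O₁|² = 0.0007
plane₁₂: -0.4586x+0.2609y+-0.0161z = -0.0004
det = 0.2492;  x = -0.0003+0.0537z,  y = -0.0021+0.1562z
quadratic in z: (1.0273)z²+(0.0512)z+(-0.1775)=0, √Δ=0.8556 → z ∈ {-0.4414, 0.3915}; z = -0.4414 (taking z<0)
x = -0.0240, y = -0.0710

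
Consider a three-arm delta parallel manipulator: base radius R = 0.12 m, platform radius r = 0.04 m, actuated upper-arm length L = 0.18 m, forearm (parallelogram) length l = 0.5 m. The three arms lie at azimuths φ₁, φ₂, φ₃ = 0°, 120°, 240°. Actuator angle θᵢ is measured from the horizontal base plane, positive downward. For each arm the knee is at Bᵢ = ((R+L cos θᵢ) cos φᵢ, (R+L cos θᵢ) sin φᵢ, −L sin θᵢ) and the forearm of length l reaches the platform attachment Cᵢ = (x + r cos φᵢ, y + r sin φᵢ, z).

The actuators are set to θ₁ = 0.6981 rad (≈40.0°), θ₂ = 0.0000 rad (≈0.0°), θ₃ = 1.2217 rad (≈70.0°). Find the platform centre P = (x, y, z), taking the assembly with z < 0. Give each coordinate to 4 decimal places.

φ1=0.0°: virtual centre (0.2179, 0.0000, -0.1157), radius l
arm 2 at φ=120.0°: e+L cos θ2 = 0.2600;  centre 2 = (-0.1300, 0.2252, 0.0000)
centre 3 = (0.1416·cos240.0°, 0.1416·sin240.0°, -0.1691) = (-0.0708, -0.1226, -0.1691)
eliminate P² terms by subtracting sphere 1 from 2 and 3
[-0.6958 0.4503 0.2314]·P = 0.0067;  [-0.5774 -0.2452 -0.1069]·P = -0.0122
det = 0.4306;  x = 0.0089+0.0200z,  y = 0.0288+-0.4830z
quadratic in z: (1.2337)z²+(0.1953)z+(-0.1921)=0, √Δ=0.9931 → z ∈ {-0.4816, 0.3234}; z = -0.4816 (taking z<0)
x = -0.0007, y = 0.2614

(-0.0007, 0.2614, -0.4816)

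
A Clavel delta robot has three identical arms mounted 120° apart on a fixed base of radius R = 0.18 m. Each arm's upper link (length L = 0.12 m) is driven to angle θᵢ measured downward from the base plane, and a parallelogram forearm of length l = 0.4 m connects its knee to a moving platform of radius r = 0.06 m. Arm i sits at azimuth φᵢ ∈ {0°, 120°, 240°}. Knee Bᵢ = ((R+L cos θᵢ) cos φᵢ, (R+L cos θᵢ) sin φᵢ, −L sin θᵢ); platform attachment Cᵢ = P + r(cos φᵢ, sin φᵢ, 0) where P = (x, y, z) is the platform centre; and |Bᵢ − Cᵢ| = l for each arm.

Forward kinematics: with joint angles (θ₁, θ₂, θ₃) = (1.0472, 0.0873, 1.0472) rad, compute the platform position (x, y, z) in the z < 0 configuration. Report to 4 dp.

(-0.0670, 0.1161, -0.3963)

arm 1 at φ=0.0°: ρ1 = 0.1800;  S1 = (0.1800, 0.0000, -0.1039)
arm 2 at φ=120.0°: ρ2 = 0.2395;  S2 = (-0.1198, 0.2075, -0.0105)
φ3=240.0°: virtual centre (-0.0900, -0.1559, -0.1039), radius l
|S₂|²−|S₁|² = 0.0143;  |S₃|²−|S₁|² = 0.0000
[-0.5995 0.4149 0.1869]·P = 0.0143;  [-0.5400 -0.3118 0.0000]·P = 0.0000
Cramer: x(z) = -0.0108+0.1418z;  y(z) = 0.0188-0.2456z
quadratic in z: (1.0804)z²+(0.1445)z+(-0.1124)=0, √Δ=0.7119 → z ∈ {-0.3963, 0.2626}; z = -0.3963 (taking z<0)
x = -0.0670, y = 0.1161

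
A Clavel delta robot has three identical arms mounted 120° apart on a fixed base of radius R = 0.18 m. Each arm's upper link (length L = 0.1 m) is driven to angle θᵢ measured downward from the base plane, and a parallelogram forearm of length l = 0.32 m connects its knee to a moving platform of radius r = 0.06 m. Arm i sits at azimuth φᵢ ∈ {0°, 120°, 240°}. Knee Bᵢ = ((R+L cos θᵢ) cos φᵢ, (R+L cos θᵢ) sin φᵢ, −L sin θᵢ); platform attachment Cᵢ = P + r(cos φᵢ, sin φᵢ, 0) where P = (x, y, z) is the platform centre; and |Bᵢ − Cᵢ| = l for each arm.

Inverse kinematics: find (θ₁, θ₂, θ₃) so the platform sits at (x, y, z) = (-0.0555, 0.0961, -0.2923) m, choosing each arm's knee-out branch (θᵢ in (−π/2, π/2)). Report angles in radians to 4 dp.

θ₁ = 1.0471, θ₂ = -0.0870, θ₃ = 1.0470

arm 1 (φ=0.0°): x'=-0.0555, y'=0.0961
  A cos θ + B sin θ = C:  0.1755·cos θ + -0.2923·sin θ = -0.1654
  θ1 = atan2(B,A) + arccos(C/0.3409) = 1.0471
φ2=120.0° → target in arm frame (0.1110, 0.0000)
  A cos θ + B sin θ = C:  0.0090·cos θ + -0.2923·sin θ = 0.0344
  θ2 = atan2(B,A) + arccos(C/0.2924) = -0.0870
rotate P by −φ3: (-0.0555, -0.0961, -0.2923)
  A cos θ + B sin θ = C:  0.1755·cos θ + -0.2923·sin θ = -0.1653
  θ3 = atan2(B,A) + arccos(C/0.3409) = 1.0470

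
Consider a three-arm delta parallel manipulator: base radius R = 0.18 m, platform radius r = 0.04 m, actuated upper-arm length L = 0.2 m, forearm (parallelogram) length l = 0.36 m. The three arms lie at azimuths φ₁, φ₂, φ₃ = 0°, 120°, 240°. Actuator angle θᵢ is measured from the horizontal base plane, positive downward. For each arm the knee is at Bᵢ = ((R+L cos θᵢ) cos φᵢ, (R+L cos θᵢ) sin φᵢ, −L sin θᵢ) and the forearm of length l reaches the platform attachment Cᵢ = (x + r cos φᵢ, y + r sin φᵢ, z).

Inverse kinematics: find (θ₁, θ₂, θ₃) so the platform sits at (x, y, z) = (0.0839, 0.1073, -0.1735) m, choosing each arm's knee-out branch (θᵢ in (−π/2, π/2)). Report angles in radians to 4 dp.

θ₁ = -0.3493, θ₂ = -0.0001, θ₃ = 1.1344

rotate P by −φ1: (0.0839, 0.1073, -0.1735)
  e−x'=0.0561;  (l²−L²−(e−x')²−y'²−z²)/2L = 0.1121
  √(A²+B²)=0.1823;  θ1 = -1.2581+0.9087 ≈ -0.3493
φ2=120.0° → target in arm frame (0.0510, -0.1263)
  A cos θ + B sin θ = C:  0.0890·cos θ + -0.1735·sin θ = 0.0890
  √(A²+B²)=0.1950;  θ2 = -1.0967+1.0966 ≈ -0.0001
rotate P by −φ3: (-0.1349, 0.0190, -0.1735)
  A cos θ + B sin θ = C:  0.2749·cos θ + -0.1735·sin θ = -0.0410
  γ=atan2(-0.1735,0.2749)=-0.5630;  ψ=arccos(-0.1263)=1.6974;  θ3=γ+ψ≈1.1344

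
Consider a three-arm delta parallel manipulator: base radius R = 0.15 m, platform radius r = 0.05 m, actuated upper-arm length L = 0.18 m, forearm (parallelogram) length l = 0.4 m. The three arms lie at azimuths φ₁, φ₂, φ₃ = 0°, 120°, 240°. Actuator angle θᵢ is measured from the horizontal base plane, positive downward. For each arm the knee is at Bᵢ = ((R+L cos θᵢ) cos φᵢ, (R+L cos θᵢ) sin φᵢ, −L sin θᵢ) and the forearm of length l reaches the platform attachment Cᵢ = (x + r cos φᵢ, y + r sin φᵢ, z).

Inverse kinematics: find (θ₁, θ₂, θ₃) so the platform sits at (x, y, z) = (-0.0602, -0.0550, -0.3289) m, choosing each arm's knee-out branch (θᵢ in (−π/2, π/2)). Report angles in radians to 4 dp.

θ₁ = 0.5237, θ₂ = 0.3490, θ₃ = -0.0874

arm 1 (φ=0.0°): x'=-0.0602, y'=-0.0550
  e−x'=0.1602;  (l²−L²−(e−x')²−y'²−z²)/2L = -0.0257
  γ=atan2(-0.3289,0.1602)=-1.1175;  ψ=arccos(-0.0703)=1.6412;  θ1=γ+ψ≈0.5237
φ2=120.0° → target in arm frame (-0.0175, 0.0796)
  A=0.1175, B=-0.3289, C=(l²−L²−A²−y'²−z²)/(2L)=-0.0020
  θ2 = atan2(B,A) + arccos(C/0.3493) = 0.3490
φ3=240.0° → target in arm frame (0.0777, -0.0246)
  e−x'=0.0223;  (l²−L²−(e−x')²−y'²−z²)/2L = 0.0509
  √(A²+B²)=0.3297;  θ3 = -1.5032+1.4158 ≈ -0.0874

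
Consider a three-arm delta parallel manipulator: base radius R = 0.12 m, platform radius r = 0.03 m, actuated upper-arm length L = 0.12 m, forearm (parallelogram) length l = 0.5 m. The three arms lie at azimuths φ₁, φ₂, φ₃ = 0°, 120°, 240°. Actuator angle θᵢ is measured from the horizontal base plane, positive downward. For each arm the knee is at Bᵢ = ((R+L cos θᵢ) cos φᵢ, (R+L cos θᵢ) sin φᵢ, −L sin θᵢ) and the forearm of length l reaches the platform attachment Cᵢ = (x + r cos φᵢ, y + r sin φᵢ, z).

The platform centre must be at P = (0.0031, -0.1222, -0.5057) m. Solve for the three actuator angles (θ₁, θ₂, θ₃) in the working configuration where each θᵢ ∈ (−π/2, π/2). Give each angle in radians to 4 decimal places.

θ₁ = 0.5236, θ₂ = 0.8725, θ₃ = 0.1742

rotate P by −φ1: (0.0031, -0.1222, -0.5057)
  e−x'=0.0869;  (l²−L²−(e−x')²−y'²−z²)/2L = -0.1776
  θ1 = atan2(B,A) + arccos(C/0.5131) = 0.5236
rotate P by −φ2: (-0.1074, 0.0584, -0.5057)
  A cos θ + B sin θ = C:  0.1974·cos θ + -0.5057·sin θ = -0.2604
  θ2 = atan2(B,A) + arccos(C/0.5429) = 0.8725
rotate P by −φ3: (0.1043, 0.0638, -0.5057)
  A cos θ + B sin θ = C:  -0.0143·cos θ + -0.5057·sin θ = -0.1017
  θ3 = atan2(B,A) + arccos(C/0.5059) = 0.1742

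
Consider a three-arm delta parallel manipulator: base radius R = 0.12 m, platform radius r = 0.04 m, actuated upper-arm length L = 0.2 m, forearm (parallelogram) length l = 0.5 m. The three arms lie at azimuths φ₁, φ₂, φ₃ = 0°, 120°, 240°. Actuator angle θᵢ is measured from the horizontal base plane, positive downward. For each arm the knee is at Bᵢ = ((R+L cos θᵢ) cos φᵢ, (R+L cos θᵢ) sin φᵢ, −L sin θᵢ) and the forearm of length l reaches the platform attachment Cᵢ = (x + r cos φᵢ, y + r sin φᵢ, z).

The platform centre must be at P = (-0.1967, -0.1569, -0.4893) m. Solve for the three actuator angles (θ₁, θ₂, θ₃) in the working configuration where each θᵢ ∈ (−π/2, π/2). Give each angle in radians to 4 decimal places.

rotate P by −φ1: (-0.1967, -0.1569, -0.4893)
  A cos θ + B sin θ = C:  0.2767·cos θ + -0.4893·sin θ = -0.3265
  γ=atan2(-0.4893,0.2767)=-1.0561;  ψ=arccos(-0.5808)=2.1905;  θ1=γ+ψ≈1.1344
φ2=120.0° → target in arm frame (-0.0375, 0.2488)
  A cos θ + B sin θ = C:  0.1175·cos θ + -0.4893·sin θ = -0.2628
  θ2 = atan2(B,A) + arccos(C/0.5032) = 0.7853
φ3=240.0° → target in arm frame (0.2342, -0.0919)
  A cos θ + B sin θ = C:  -0.1542·cos θ + -0.4893·sin θ = -0.1541
  √(A²+B²)=0.5130;  θ3 = -1.8761+1.8759 ≈ -0.0002

θ₁ = 1.1344, θ₂ = 0.7853, θ₃ = -0.0002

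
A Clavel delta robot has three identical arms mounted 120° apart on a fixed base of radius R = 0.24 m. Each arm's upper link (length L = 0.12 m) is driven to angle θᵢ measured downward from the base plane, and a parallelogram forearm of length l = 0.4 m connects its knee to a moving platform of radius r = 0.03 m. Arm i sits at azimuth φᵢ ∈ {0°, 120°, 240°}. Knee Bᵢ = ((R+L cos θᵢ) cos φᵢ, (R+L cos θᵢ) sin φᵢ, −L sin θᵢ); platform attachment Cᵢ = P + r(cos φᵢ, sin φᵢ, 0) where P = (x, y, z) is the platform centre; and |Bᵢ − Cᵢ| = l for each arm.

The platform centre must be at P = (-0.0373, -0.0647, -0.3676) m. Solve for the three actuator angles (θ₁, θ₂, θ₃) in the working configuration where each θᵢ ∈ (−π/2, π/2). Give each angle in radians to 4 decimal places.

θ₁ = 1.1344, θ₂ = 1.1349, θ₃ = 0.4362

φ1=0.0° → target in arm frame (-0.0373, -0.0647)
  A cos θ + B sin θ = C:  0.2473·cos θ + -0.3676·sin θ = -0.2286
  θ1 = atan2(B,A) + arccos(C/0.4430) = 1.1344
arm 2 (φ=120.0°): x'=-0.0374, y'=0.0647
  e−x'=0.2474;  (l²−L²−(e−x')²−y'²−z²)/2L = -0.2288
  θ2 = atan2(B,A) + arccos(C/0.4431) = 1.1349
rotate P by −φ3: (0.0747, 0.0000, -0.3676)
  e−x'=0.1353;  (l²−L²−(e−x')²−y'²−z²)/2L = -0.0327
  γ=atan2(-0.3676,0.1353)=-1.2181;  ψ=arccos(-0.0834)=1.6543;  θ3=γ+ψ≈0.4362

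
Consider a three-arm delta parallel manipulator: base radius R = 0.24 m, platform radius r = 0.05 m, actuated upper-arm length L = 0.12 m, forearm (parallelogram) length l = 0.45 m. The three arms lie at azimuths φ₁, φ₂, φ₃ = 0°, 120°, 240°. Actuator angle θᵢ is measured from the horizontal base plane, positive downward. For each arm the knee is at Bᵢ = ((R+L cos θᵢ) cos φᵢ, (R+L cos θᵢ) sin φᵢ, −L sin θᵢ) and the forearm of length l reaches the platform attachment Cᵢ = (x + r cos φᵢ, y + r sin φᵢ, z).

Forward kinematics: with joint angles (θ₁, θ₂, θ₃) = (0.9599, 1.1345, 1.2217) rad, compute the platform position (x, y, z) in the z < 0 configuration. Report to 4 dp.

φ1=0.0°: virtual centre (0.2588, 0.0000, -0.0983), radius l
φ2=120.0°: virtual centre (-0.1204, 0.2085, -0.1088), radius l
arm 3 at φ=240.0°: (R−r)+L cos θ3 = 0.2310;  centre 3 = (-0.1155, -0.2001, -0.1128)
eliminate P² terms by subtracting sphere 1 from 2 and 3
plane₁₂: -0.7584x+0.4169y+-0.0209z = -0.0069
Cramer: x(z) = 0.0116-0.0332z;  y(z) = 0.0046-0.0102z
quadratic in z: (1.0012)z²+(0.2129)z+(-0.1317)=0, √Δ=0.7568 → z ∈ {-0.4843, 0.2716}; z = -0.4843 (taking z<0)
x = 0.0277, y = 0.0096

(0.0277, 0.0096, -0.4843)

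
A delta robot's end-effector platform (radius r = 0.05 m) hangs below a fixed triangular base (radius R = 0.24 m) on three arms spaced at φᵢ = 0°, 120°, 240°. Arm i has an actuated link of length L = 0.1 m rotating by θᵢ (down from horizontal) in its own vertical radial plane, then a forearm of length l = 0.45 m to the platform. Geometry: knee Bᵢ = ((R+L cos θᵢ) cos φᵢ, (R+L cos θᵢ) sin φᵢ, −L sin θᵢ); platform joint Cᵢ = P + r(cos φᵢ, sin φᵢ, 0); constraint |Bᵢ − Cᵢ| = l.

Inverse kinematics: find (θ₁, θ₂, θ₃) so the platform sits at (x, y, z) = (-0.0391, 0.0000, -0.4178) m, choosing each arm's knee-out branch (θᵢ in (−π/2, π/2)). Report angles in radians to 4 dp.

θ₁ = 0.8725, θ₂ = 0.5236, θ₃ = 0.5236

rotate P by −φ1: (-0.0391, 0.0000, -0.4178)
  A cos θ + B sin θ = C:  0.2291·cos θ + -0.4178·sin θ = -0.1727
  θ1 = atan2(B,A) + arccos(C/0.4765) = 0.8725
φ2=120.0° → target in arm frame (0.0195, 0.0339)
  e−x'=0.1705;  (l²−L²−(e−x')²−y'²−z²)/2L = -0.0613
  γ=atan2(-0.4178,0.1705)=-1.1834;  ψ=arccos(-0.1358)=1.7070;  θ2=γ+ψ≈0.5236
rotate P by −φ3: (0.0196, -0.0339, -0.4178)
  e−x'=0.1704;  (l²−L²−(e−x')²−y'²−z²)/2L = -0.0613
  γ=atan2(-0.4178,0.1704)=-1.1834;  ψ=arccos(-0.1358)=1.7070;  θ3=γ+ψ≈0.5236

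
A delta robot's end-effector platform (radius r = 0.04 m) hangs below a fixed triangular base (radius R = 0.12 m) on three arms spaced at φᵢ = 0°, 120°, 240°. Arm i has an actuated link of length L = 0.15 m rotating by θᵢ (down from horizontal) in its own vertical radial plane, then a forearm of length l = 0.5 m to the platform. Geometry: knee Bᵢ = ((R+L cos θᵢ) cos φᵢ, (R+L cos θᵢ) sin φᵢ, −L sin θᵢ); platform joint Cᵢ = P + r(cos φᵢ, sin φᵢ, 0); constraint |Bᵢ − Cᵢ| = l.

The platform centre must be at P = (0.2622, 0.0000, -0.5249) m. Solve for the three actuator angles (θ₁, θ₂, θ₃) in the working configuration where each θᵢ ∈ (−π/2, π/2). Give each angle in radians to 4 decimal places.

θ₁ = 0.1748, θ₂ = 1.3970, θ₃ = 1.3970

rotate P by −φ1: (0.2622, 0.0000, -0.5249)
  A cos θ + B sin θ = C:  -0.1822·cos θ + -0.5249·sin θ = -0.2707
  γ=atan2(-0.5249,-0.1822)=-1.9049;  ψ=arccos(-0.4872)=2.0797;  θ1=γ+ψ≈0.1748
φ2=120.0° → target in arm frame (-0.1311, -0.2271)
  A=0.2111, B=-0.5249, C=(l²−L²−A²−y'²−z²)/(2L)=-0.4805
  √(A²+B²)=0.5658;  θ2 = -1.1884+2.5854 ≈ 1.3970
arm 3 (φ=240.0°): x'=-0.1311, y'=0.2271
  e−x'=0.2111;  (l²−L²−(e−x')²−y'²−z²)/2L = -0.4805
  γ=atan2(-0.5249,0.2111)=-1.1884;  ψ=arccos(-0.8493)=2.5854;  θ3=γ+ψ≈1.3970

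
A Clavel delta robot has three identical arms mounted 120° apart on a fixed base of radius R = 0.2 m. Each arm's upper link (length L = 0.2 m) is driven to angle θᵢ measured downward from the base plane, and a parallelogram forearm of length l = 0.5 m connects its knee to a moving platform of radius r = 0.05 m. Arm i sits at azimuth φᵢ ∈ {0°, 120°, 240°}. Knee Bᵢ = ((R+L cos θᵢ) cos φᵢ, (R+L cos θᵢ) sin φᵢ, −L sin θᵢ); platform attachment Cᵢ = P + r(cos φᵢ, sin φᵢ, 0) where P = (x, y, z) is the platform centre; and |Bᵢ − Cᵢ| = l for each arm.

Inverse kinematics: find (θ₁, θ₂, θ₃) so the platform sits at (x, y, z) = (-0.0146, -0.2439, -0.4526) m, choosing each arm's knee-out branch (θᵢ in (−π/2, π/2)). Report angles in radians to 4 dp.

arm 1 (φ=0.0°): x'=-0.0146, y'=-0.2439
  e−x'=0.1646;  (l²−L²−(e−x')²−y'²−z²)/2L = -0.2036
  θ1 = atan2(B,A) + arccos(C/0.4816) = 0.7852
arm 2 (φ=120.0°): x'=-0.2039, y'=0.1346
  A cos θ + B sin θ = C:  0.3539·cos θ + -0.4526·sin θ = -0.3456
  θ2 = atan2(B,A) + arccos(C/0.5746) = 1.3090
arm 3 (φ=240.0°): x'=0.2185, y'=0.1093
  e−x'=-0.0685;  (l²−L²−(e−x')²−y'²−z²)/2L = -0.0287
  θ3 = atan2(B,A) + arccos(C/0.4578) = -0.0875

θ₁ = 0.7852, θ₂ = 1.3090, θ₃ = -0.0875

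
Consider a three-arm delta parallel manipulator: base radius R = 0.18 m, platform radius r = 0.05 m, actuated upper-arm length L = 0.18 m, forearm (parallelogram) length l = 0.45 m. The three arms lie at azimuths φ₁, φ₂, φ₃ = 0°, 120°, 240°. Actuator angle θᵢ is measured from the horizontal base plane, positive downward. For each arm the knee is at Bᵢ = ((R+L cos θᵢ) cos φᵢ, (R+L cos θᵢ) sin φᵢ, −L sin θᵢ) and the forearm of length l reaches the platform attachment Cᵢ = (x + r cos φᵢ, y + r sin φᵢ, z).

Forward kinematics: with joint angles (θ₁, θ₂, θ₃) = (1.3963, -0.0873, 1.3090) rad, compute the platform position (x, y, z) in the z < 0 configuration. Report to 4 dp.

φ1=0.0°: virtual centre (0.1613, 0.0000, -0.1773), radius l
O2 = (0.3093·cos120.0°, 0.3093·sin120.0°, 0.0157) = (-0.1547, 0.2679, 0.0157)
arm 3 at φ=240.0°: e+L cos θ3 = 0.1766;  O3 = (-0.0883, -0.1529, -0.1739)
subtract pairs → two planes through P
plane₁₂: -0.6318x+0.5357y+0.3859z = 0.0385
det = 0.4606;  x = -0.0302+0.2642z,  y = 0.0362+-0.4088z
into |P−O₁|² = l²: 1.2369z² + 0.2238z + -0.1331 = 0;  Δ = 0.7086;  z = -0.4307 or 0.2498 → z<0 root = -0.4307
x = -0.1440, y = 0.2123

(-0.1440, 0.2123, -0.4307)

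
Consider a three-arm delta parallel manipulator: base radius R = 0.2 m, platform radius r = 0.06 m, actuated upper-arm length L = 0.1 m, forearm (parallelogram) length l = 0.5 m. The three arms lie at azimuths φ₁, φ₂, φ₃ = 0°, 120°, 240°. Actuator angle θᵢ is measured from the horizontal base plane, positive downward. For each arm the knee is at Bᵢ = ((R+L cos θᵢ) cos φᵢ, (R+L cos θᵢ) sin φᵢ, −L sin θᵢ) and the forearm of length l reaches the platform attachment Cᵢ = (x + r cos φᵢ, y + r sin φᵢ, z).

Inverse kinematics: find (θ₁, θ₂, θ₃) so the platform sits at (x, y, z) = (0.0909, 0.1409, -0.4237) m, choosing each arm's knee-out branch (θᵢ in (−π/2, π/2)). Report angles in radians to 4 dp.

φ1=0.0° → target in arm frame (0.0909, 0.1409)
  A=0.0491, B=-0.4237, C=(l²−L²−A²−y'²−z²)/(2L)=0.1911
  γ=atan2(-0.4237,0.0491)=-1.4554;  ψ=arccos(0.4480)=1.1063;  θ1=γ+ψ≈-0.3491
arm 2 (φ=120.0°): x'=0.0766, y'=-0.1492
  A=0.0634, B=-0.4237, C=(l²−L²−A²−y'²−z²)/(2L)=0.1710
  √(A²+B²)=0.4284;  θ2 = -1.4222+1.1602 ≈ -0.2620
φ3=240.0° → target in arm frame (-0.1675, 0.0083)
  A cos θ + B sin θ = C:  0.3075·cos θ + -0.4237·sin θ = -0.1706
  θ3 = atan2(B,A) + arccos(C/0.5235) = 0.9598

θ₁ = -0.3491, θ₂ = -0.2620, θ₃ = 0.9598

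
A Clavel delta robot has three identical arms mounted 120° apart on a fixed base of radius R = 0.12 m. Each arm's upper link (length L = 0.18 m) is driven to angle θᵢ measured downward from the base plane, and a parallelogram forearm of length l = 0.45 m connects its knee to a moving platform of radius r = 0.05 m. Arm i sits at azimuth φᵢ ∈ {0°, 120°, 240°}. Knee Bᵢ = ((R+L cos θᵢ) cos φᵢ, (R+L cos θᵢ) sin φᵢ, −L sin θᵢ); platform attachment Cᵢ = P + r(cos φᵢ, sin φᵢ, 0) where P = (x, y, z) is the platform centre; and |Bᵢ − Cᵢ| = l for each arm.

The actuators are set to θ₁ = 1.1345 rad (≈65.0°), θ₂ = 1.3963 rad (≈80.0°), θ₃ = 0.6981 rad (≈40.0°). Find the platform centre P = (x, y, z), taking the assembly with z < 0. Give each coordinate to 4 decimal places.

φ1=0.0°: virtual centre (0.1461, 0.0000, -0.1631), radius l
O2 = (0.1013·cos120.0°, 0.1013·sin120.0°, -0.1773) = (-0.0506, 0.0877, -0.1773)
O3 = (0.2079·cos240.0°, 0.2079·sin240.0°, -0.1157) = (-0.1039, -0.1800, -0.1157)
subtract pairs → two planes through P
plane₁₂: -0.3934x+0.1754y+-0.0283z = -0.0063
Cramer: x(z) = 0.0032+0.0282z;  y(z) = -0.0285+0.2244z
sphere 1 gives Az²+Bz+C=0 with A=1.0511, B=0.3054, C=-0.1547;  B²−4AC=0.7436;  roots -0.5555, 0.2649;  negative root z = -0.5555
x = -0.0124, y = -0.1532

(-0.0124, -0.1532, -0.5555)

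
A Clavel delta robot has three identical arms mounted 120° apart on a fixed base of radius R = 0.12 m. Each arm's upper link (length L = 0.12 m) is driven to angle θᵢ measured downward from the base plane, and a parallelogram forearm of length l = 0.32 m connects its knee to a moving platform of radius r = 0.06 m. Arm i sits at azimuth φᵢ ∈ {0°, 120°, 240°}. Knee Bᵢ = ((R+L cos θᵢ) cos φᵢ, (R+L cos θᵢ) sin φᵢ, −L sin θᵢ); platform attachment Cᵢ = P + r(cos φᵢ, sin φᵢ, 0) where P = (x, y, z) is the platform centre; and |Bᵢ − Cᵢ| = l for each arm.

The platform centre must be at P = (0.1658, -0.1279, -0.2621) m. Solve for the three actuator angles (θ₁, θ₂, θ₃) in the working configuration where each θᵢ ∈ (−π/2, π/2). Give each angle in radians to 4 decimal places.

arm 1 (φ=0.0°): x'=0.1658, y'=-0.1279
  A cos θ + B sin θ = C:  -0.1058·cos θ + -0.2621·sin θ = -0.0344
  γ=atan2(-0.2621,-0.1058)=-1.9545;  ψ=arccos(-0.1216)=1.6927;  θ1=γ+ψ≈-0.2618
φ2=120.0° → target in arm frame (-0.1937, -0.0796)
  A cos θ + B sin θ = C:  0.2537·cos θ + -0.2621·sin θ = -0.2141
  γ=atan2(-0.2621,0.2537)=-0.8018;  ψ=arccos(-0.5870)=2.1981;  θ2=γ+ψ≈1.3964
arm 3 (φ=240.0°): x'=0.0279, y'=0.2075
  A cos θ + B sin θ = C:  0.0321·cos θ + -0.2621·sin θ = -0.1033
  θ3 = atan2(B,A) + arccos(C/0.2641) = 0.5241

θ₁ = -0.2618, θ₂ = 1.3964, θ₃ = 0.5241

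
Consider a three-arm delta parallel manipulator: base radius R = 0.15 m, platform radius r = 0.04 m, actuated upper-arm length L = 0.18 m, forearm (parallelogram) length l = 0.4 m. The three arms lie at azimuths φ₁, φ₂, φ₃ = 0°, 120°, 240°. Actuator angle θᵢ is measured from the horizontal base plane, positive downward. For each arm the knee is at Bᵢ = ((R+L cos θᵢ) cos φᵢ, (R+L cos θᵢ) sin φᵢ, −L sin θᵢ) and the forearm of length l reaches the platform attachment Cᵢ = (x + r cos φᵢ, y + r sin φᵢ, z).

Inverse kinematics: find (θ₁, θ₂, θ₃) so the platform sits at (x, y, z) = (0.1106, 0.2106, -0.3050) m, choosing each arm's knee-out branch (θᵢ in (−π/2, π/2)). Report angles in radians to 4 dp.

arm 1 (φ=0.0°): x'=0.1106, y'=0.2106
  e−x'=-0.0006;  (l²−L²−(e−x')²−y'²−z²)/2L = -0.0272
  θ1 = atan2(B,A) + arccos(C/0.3050) = 0.0872
arm 2 (φ=120.0°): x'=0.1271, y'=-0.2011
  A cos θ + B sin θ = C:  -0.0171·cos θ + -0.3050·sin θ = -0.0171
  γ=atan2(-0.3050,-0.0171)=-1.6268;  ψ=arccos(-0.0559)=1.6268;  θ2=γ+ψ≈0.0000
arm 3 (φ=240.0°): x'=-0.2377, y'=-0.0095
  A=0.3477, B=-0.3050, C=(l²−L²−A²−y'²−z²)/(2L)=-0.2400
  γ=atan2(-0.3050,0.3477)=-0.7201;  ψ=arccos(-0.5189)=2.1164;  θ3=γ+ψ≈1.3963

θ₁ = 0.0872, θ₂ = 0.0000, θ₃ = 1.3963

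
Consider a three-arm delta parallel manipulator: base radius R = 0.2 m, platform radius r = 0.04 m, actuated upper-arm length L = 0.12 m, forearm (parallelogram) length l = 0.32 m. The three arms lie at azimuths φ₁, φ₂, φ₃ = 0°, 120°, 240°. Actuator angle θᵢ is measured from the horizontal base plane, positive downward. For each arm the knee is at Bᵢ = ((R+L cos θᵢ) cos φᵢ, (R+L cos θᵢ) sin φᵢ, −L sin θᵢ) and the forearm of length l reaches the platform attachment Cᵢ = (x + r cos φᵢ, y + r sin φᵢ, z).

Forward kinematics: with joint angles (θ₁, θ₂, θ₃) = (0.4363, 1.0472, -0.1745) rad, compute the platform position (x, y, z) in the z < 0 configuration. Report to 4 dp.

(0.0084, -0.0847, -0.2163)

φ1=0.0°: virtual centre (0.2688, 0.0000, -0.0507), radius l
centre 2 = (0.2200·cos120.0°, 0.2200·sin120.0°, -0.1039) = (-0.1100, 0.1905, -0.1039)
arm 3 at φ=240.0°: ρ3 = 0.2782;  centre 3 = (-0.1391, -0.2409, 0.0208)
subtract pairs → two planes through P
[-0.7575 0.3811 -0.1064]·P = -0.0156;  [-0.8157 -0.4818 0.1431]·P = 0.0030
det = 0.6758;  x = 0.0094+0.0048z,  y = -0.0222+0.2888z
sphere 1 gives Az²+Bz+C=0 with A=1.0835, B=0.0861, C=-0.0321;  B²−4AC=0.1464;  roots -0.2163, 0.1369;  negative root z = -0.2163
x = 0.0084, y = -0.0847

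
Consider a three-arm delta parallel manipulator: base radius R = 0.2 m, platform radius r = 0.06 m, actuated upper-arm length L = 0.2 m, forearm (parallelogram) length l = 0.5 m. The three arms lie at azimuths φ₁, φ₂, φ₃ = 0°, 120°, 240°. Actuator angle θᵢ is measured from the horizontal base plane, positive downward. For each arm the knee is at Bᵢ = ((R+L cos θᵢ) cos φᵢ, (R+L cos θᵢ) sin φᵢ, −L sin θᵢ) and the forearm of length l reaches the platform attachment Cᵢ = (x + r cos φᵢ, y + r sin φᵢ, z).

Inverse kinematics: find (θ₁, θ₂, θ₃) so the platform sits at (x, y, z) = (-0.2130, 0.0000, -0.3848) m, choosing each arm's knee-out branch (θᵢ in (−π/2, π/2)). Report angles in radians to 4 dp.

θ₁ = 1.0471, θ₂ = -0.0874, θ₃ = -0.0874

rotate P by −φ1: (-0.2130, 0.0000, -0.3848)
  e−x'=0.3530;  (l²−L²−(e−x')²−y'²−z²)/2L = -0.1567
  γ=atan2(-0.3848,0.3530)=-0.8285;  ψ=arccos(-0.3001)=1.8756;  θ1=γ+ψ≈1.0471
φ2=120.0° → target in arm frame (0.1065, 0.1845)
  A=0.0335, B=-0.3848, C=(l²−L²−A²−y'²−z²)/(2L)=0.0669
  θ2 = atan2(B,A) + arccos(C/0.3863) = -0.0874
rotate P by −φ3: (0.1065, -0.1845, -0.3848)
  e−x'=0.0335;  (l²−L²−(e−x')²−y'²−z²)/2L = 0.0669
  √(A²+B²)=0.3863;  θ3 = -1.4840+1.3966 ≈ -0.0874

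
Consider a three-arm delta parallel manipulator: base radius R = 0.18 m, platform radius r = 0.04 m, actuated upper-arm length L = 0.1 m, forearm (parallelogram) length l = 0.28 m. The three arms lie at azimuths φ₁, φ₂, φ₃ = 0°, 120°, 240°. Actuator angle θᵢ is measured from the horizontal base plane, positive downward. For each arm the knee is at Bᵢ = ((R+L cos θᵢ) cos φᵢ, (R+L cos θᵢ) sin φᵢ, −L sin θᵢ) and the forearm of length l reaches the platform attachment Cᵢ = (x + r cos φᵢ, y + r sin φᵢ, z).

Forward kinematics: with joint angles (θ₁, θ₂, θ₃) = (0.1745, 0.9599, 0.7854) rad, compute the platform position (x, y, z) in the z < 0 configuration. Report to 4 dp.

arm 1 at φ=0.0°: e+L cos θ1 = 0.2385;  O1 = (0.2385, 0.0000, -0.0174)
arm 2 at φ=120.0°: e+L cos θ2 = 0.1974;  O2 = (-0.0987, 0.1709, -0.0819)
φ3=240.0°: virtual centre (-0.1054, -0.1825, -0.0707), radius l
subtract pairs → two planes through P
[-0.6743 0.3418 -0.1291]·P = -0.0115;  [-0.6877 -0.3650 -0.1067]·P = -0.0078
det = 0.4812;  x = 0.0143+-0.1737z,  y = -0.0056+0.0350z
quadratic in z: (1.0314)z²+(0.1122)z+(-0.0278)=0, √Δ=0.3567 → z ∈ {-0.2273, 0.1185}; z = -0.2273 (taking z<0)
x = 0.0538, y = -0.0135

(0.0538, -0.0135, -0.2273)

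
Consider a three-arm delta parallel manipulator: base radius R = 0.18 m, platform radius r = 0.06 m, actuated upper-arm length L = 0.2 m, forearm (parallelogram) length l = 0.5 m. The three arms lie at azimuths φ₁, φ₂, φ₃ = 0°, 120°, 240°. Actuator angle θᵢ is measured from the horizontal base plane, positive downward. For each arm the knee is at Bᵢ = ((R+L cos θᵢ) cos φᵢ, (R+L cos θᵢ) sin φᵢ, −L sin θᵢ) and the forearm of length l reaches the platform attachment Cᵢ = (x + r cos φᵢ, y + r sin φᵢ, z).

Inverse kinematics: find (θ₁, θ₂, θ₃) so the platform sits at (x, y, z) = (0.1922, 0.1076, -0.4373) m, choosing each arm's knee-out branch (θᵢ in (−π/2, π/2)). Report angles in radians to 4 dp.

arm 1 (φ=0.0°): x'=0.1922, y'=0.1076
  A cos θ + B sin θ = C:  -0.0722·cos θ + -0.4373·sin θ = 0.0049
  θ1 = atan2(B,A) + arccos(C/0.4432) = -0.1748
arm 2 (φ=120.0°): x'=-0.0029, y'=-0.2203
  A cos θ + B sin θ = C:  0.1229·cos θ + -0.4373·sin θ = -0.1121
  γ=atan2(-0.4373,0.1229)=-1.2968;  ψ=arccos(-0.2468)=1.8202;  θ2=γ+ψ≈0.5234
φ3=240.0° → target in arm frame (-0.1893, 0.1127)
  e−x'=0.3093;  (l²−L²−(e−x')²−y'²−z²)/2L = -0.2239
  θ3 = atan2(B,A) + arccos(C/0.5356) = 1.0469

θ₁ = -0.1748, θ₂ = 0.5234, θ₃ = 1.0469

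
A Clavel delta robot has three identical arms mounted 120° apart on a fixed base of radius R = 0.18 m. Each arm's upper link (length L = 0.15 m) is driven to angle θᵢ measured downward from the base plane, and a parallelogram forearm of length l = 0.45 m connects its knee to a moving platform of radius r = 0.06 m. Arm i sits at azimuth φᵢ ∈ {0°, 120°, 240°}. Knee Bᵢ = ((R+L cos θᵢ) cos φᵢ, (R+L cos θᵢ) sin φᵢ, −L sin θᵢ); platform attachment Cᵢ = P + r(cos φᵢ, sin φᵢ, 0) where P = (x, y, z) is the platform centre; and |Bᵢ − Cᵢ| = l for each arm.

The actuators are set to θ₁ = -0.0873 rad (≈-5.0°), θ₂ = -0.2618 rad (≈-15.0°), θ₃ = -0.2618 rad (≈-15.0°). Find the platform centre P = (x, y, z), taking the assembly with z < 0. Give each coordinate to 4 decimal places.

S1 = (0.2694·cos0.0°, 0.2694·sin0.0°, 0.0131) = (0.2694, 0.0000, 0.0131)
φ2=120.0°: virtual centre (-0.1324, 0.2294, 0.0388), radius l
S3 = (0.2649·cos240.0°, 0.2649·sin240.0°, 0.0388) = (-0.1324, -0.2294, 0.0388)
subtract pairs → two planes through P
linear system: -0.8037x+0.4588y = -0.0011−0.0515z; -0.8037x+-0.4588y = -0.0011−0.0515z
det = 0.7375;  x = 0.0014+0.0641z,  y = 0.0000+0.0000z
quadratic in z: (1.0041)z²+(-0.0605)z+(-0.1305)=0, √Δ=0.7264 → z ∈ {-0.3316, 0.3918}; z = -0.3316 (taking z<0)
x = -0.0199, y = 0.0000

(-0.0199, 0.0000, -0.3316)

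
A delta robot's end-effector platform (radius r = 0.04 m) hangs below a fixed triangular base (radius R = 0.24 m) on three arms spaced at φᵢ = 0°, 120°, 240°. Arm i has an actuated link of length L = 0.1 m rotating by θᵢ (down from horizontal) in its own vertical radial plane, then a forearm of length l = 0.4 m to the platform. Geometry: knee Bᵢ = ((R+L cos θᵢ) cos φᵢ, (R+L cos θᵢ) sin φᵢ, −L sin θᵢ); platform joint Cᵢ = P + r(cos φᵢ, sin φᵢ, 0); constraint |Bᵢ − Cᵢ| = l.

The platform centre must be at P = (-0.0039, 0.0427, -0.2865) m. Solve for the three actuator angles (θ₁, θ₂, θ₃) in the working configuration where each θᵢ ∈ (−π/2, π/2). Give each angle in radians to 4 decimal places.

θ₁ = 0.2624, θ₂ = -0.1741, θ₃ = 0.5235

rotate P by −φ1: (-0.0039, 0.0427, -0.2865)
  A cos θ + B sin θ = C:  0.2039·cos θ + -0.2865·sin θ = 0.1226
  θ1 = atan2(B,A) + arccos(C/0.3516) = 0.2624
φ2=120.0° → target in arm frame (0.0389, -0.0180)
  A cos θ + B sin θ = C:  0.1611·cos θ + -0.2865·sin θ = 0.2083
  γ=atan2(-0.2865,0.1611)=-1.0586;  ψ=arccos(0.6336)=0.8846;  θ2=γ+ψ≈-0.1741
rotate P by −φ3: (-0.0350, -0.0247, -0.2865)
  A cos θ + B sin θ = C:  0.2350·cos θ + -0.2865·sin θ = 0.0603
  θ3 = atan2(B,A) + arccos(C/0.3706) = 0.5235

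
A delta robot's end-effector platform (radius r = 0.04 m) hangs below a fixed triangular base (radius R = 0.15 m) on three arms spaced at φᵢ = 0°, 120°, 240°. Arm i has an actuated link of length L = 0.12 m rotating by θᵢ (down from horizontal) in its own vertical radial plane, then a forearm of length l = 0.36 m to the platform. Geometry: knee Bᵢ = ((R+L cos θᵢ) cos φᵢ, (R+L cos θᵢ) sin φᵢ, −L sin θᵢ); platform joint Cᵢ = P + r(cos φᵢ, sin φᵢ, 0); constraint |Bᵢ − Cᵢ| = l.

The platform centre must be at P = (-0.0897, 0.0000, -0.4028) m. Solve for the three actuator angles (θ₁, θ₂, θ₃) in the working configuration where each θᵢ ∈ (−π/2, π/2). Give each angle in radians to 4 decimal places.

θ₁ = 1.3970, θ₂ = 0.7857, θ₃ = 0.7857

arm 1 (φ=0.0°): x'=-0.0897, y'=0.0000
  A cos θ + B sin θ = C:  0.1997·cos θ + -0.4028·sin θ = -0.3622
  γ=atan2(-0.4028,0.1997)=-1.1105;  ψ=arccos(-0.8056)=2.5075;  θ1=γ+ψ≈1.3970
rotate P by −φ2: (0.0448, 0.0777, -0.4028)
  A cos θ + B sin θ = C:  0.0652·cos θ + -0.4028·sin θ = -0.2389
  θ2 = atan2(B,A) + arccos(C/0.4080) = 0.7857
rotate P by −φ3: (0.0449, -0.0777, -0.4028)
  A=0.0651, B=-0.4028, C=(l²−L²−A²−y'²−z²)/(2L)=-0.2389
  √(A²+B²)=0.4080;  θ3 = -1.4104+2.1962 ≈ 0.7857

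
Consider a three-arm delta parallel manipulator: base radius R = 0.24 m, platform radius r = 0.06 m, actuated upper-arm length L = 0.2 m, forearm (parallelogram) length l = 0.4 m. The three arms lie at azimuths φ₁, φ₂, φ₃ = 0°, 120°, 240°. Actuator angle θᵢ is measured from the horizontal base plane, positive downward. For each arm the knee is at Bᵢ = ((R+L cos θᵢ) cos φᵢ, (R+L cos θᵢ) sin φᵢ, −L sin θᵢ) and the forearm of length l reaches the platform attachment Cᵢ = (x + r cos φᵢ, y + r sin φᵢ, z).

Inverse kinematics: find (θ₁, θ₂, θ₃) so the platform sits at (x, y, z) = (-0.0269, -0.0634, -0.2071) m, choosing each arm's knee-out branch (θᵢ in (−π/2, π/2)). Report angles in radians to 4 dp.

arm 1 (φ=0.0°): x'=-0.0269, y'=-0.0634
  A=0.2069, B=-0.2071, C=(l²−L²−A²−y'²−z²)/(2L)=0.0757
  γ=atan2(-0.2071,0.2069)=-0.7859;  ψ=arccos(0.2586)=1.3092;  θ1=γ+ψ≈0.5233
arm 2 (φ=120.0°): x'=-0.0415, y'=0.0550
  A cos θ + B sin θ = C:  0.2215·cos θ + -0.2071·sin θ = 0.0626
  θ2 = atan2(B,A) + arccos(C/0.3032) = 0.6109
rotate P by −φ3: (0.0684, 0.0084, -0.2071)
  A cos θ + B sin θ = C:  0.1116·cos θ + -0.2071·sin θ = 0.1614
  γ=atan2(-0.2071,0.1116)=-1.0764;  ψ=arccos(0.6862)=0.8146;  θ3=γ+ψ≈-0.2618

θ₁ = 0.5233, θ₂ = 0.6109, θ₃ = -0.2618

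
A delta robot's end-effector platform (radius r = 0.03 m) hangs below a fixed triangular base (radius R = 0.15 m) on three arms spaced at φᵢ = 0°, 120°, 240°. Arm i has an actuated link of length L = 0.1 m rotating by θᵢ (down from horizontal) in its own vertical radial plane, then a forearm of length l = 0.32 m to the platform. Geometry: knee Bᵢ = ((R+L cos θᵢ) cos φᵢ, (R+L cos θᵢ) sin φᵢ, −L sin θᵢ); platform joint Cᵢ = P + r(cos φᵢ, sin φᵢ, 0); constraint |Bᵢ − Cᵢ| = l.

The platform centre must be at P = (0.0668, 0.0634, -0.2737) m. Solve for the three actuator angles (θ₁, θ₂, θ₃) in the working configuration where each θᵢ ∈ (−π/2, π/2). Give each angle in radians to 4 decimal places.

rotate P by −φ1: (0.0668, 0.0634, -0.2737)
  A=0.0532, B=-0.2737, C=(l²−L²−A²−y'²−z²)/(2L)=0.0532
  √(A²+B²)=0.2788;  θ1 = -1.3788+1.3788 ≈ 0.0000
arm 2 (φ=120.0°): x'=0.0215, y'=-0.0896
  e−x'=0.0985;  (l²−L²−(e−x')²−y'²−z²)/2L = -0.0012
  θ2 = atan2(B,A) + arccos(C/0.2909) = 0.3494
φ3=240.0° → target in arm frame (-0.0883, 0.0262)
  A=0.2083, B=-0.2737, C=(l²−L²−A²−y'²−z²)/(2L)=-0.1329
  γ=atan2(-0.2737,0.2083)=-0.9202;  ψ=arccos(-0.3865)=1.9676;  θ3=γ+ψ≈1.0474

θ₁ = 0.0000, θ₂ = 0.3494, θ₃ = 1.0474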